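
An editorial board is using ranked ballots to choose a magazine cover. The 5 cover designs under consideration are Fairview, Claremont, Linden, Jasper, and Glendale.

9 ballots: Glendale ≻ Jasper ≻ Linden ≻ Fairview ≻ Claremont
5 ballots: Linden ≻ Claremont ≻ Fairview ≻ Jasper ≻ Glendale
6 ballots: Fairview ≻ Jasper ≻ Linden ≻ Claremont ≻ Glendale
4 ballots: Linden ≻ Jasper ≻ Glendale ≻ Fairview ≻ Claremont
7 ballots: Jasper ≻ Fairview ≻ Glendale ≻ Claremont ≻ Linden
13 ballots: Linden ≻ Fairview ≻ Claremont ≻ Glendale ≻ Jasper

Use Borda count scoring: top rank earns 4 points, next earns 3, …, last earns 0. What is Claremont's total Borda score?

54

Borda scores:
  Fairview: 9·1 + 5·2 + 6·4 + 4·1 + 7·3 + 13·3 = 107
  Claremont: 9·0 + 5·3 + 6·1 + 4·0 + 7·1 + 13·2 = 54
  Linden: 9·2 + 5·4 + 6·2 + 4·4 + 7·0 + 13·4 = 118
  Jasper: 9·3 + 5·1 + 6·3 + 4·3 + 7·4 + 13·0 = 90
  Glendale: 9·4 + 5·0 + 6·0 + 4·2 + 7·2 + 13·1 = 71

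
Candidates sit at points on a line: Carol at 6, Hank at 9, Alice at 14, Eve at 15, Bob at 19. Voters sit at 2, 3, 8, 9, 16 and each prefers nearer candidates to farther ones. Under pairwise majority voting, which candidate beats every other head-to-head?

Hank

With single-peaked preferences on a line, the Condorcet winner is the candidate closest to the median voter.
The median voter (position 8) is closest to Hank at 9.
Check: Hank vs Carol — voters closer to Hank: 3 of 5.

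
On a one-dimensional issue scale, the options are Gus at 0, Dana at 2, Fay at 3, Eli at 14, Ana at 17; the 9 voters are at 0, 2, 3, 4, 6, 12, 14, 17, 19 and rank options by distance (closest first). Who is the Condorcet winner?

With single-peaked preferences on a line, the Condorcet winner is the candidate closest to the median voter.
The median voter (position 6) is closest to Fay at 3.
Check: Fay vs Gus — voters closer to Fay: 8 of 9.

Fay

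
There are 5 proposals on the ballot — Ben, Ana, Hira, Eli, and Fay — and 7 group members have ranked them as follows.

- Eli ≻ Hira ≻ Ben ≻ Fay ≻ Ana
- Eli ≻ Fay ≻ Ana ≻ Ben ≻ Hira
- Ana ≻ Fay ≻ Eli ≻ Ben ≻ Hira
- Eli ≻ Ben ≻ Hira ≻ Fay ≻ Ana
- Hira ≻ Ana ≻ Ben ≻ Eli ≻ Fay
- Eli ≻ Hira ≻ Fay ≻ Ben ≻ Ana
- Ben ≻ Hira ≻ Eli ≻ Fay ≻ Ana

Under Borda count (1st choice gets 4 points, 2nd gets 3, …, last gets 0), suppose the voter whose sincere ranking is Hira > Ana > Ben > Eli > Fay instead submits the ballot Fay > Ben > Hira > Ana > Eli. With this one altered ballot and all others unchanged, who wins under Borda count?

Eli

Borda totals with the altered ballot: Ben 15, Ana 7, Hira 13, Eli 20, Fay 15.
The winner is unchanged: still Eli.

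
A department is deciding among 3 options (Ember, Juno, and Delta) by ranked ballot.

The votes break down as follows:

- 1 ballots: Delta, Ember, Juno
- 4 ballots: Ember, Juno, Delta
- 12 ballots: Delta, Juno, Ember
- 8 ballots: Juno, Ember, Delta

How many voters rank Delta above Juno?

13

Ballots ranking Delta above Juno: 1+12 = 13.
Ballots ranking Juno above Delta: 4+8 = 12.
So 13 of 25 voters prefer Delta to Juno.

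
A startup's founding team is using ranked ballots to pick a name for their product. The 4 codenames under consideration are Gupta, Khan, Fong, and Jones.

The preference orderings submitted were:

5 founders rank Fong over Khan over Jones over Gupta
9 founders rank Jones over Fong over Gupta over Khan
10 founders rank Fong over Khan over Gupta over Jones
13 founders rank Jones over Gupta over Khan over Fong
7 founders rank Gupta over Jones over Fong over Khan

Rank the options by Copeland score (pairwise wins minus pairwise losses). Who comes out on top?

Pairwise results:
  Gupta vs Khan: Gupta wins 29–15.
  Gupta vs Fong: Fong wins 24–20.
  Gupta vs Jones: Jones wins 27–17.
  Khan vs Fong: Fong wins 31–13.
  Khan vs Jones: Jones wins 29–15.
  Fong vs Jones: Jones wins 29–15.
Copeland scores (wins − losses):
  Gupta: 1 − 2 = -1
  Khan: 0 − 3 = -3
  Fong: 2 − 1 = 1
  Jones: 3 − 0 = 3
Jones has the best Copeland score.

Jones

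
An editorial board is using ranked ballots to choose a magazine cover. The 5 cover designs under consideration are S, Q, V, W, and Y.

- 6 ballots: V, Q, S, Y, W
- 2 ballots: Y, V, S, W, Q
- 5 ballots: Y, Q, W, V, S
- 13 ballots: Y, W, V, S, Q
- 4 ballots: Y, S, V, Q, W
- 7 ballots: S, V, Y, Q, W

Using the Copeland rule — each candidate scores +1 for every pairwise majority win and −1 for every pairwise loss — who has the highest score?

Pairwise results:
  S vs Q: S wins 26–11.
  S vs V: V wins 26–11.
  S vs W: S wins 19–18.
  S vs Y: Y wins 24–13.
  Q vs V: V wins 32–5.
  Q vs W: Q wins 22–15.
  Q vs Y: Y wins 31–6.
  V vs W: V wins 19–18.
  V vs Y: Y wins 24–13.
  W vs Y: Y wins 37–0.
Copeland scores (wins − losses):
  S: 2 − 2 = 0
  Q: 1 − 3 = -2
  V: 3 − 1 = 2
  W: 0 − 4 = -4
  Y: 4 − 0 = 4
Y has the best Copeland score.

Y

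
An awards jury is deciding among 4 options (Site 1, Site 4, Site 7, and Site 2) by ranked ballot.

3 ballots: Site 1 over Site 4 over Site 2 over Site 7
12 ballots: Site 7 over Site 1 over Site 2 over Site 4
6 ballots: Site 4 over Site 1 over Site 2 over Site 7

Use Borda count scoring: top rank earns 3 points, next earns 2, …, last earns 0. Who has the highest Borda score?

Site 1

Borda scores:
  Site 1: 3·3 + 12·2 + 6·2 = 45
  Site 4: 3·2 + 12·0 + 6·3 = 24
  Site 7: 3·0 + 12·3 + 6·0 = 36
  Site 2: 3·1 + 12·1 + 6·1 = 21
Site 1 has the highest total.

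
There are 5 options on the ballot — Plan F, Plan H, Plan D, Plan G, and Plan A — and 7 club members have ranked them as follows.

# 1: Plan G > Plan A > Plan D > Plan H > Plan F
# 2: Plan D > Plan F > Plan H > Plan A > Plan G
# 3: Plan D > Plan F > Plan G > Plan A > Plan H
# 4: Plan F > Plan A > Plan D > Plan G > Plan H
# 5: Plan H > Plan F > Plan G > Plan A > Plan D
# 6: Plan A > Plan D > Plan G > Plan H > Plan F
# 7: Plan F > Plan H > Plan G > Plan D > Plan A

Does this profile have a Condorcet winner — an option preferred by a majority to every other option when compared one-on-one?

No

Head-to-head results (7 voters total):
Plan F vs Plan H: Plan F wins 4–3.
Plan F vs Plan D: Plan D wins 4–3.
Plan F vs Plan G: Plan F wins 5–2.
Plan F vs Plan A: Plan F wins 5–2.
Plan H vs Plan D: Plan D wins 5–2.
Plan H vs Plan G: Plan G wins 4–3.
Plan H vs Plan A: Plan A wins 4–3.
Plan D vs Plan G: Plan D wins 4–3.
Plan D vs Plan A: Plan A wins 4–3.
Plan G vs Plan A: Plan G wins 4–3.
No candidate beats all others: Plan F beats Plan A beats Plan D beats Plan F, a majority cycle.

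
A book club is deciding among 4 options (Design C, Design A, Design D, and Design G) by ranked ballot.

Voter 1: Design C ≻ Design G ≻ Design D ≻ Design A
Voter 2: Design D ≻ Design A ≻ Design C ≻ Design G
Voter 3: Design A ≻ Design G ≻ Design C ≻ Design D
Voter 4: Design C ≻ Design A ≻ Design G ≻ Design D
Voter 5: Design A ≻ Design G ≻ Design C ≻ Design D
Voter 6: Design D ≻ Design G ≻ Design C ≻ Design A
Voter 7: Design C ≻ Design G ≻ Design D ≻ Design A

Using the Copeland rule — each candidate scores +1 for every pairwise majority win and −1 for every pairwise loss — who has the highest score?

Design C

Pairwise results:
  Design C vs Design A: Design C wins 4–3.
  Design C vs Design D: Design C wins 5–2.
  Design C vs Design G: Design C wins 4–3.
  Design A vs Design D: Design D wins 4–3.
  Design A vs Design G: Design A wins 4–3.
  Design D vs Design G: Design G wins 5–2.
Copeland scores (wins − losses):
  Design C: 3 − 0 = 3
  Design A: 1 − 2 = -1
  Design D: 1 − 2 = -1
  Design G: 1 − 2 = -1
Design C has the best Copeland score.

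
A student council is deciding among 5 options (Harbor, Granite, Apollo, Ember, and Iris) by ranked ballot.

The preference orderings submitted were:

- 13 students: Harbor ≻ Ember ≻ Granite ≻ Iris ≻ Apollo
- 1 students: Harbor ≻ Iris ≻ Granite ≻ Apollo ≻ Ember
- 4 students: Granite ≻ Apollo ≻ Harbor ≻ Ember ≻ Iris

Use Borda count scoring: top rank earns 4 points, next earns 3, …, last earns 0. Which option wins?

Harbor

Borda scores:
  Harbor: 13·4 + 4 + 4·2 = 64
  Granite: 13·2 + 2 + 4·4 = 44
  Apollo: 13·0 + 1 + 4·3 = 13
  Ember: 13·3 + 0 + 4·1 = 43
  Iris: 13·1 + 3 + 4·0 = 16
Harbor has the highest total.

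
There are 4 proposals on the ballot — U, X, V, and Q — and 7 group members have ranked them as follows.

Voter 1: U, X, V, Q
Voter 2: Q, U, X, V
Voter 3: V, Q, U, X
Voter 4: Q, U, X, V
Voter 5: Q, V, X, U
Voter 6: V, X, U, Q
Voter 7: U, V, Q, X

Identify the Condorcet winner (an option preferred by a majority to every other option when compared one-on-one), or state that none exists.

Head-to-head results (7 voters total):
U vs X: U wins 5–2.
U vs V: U wins 4–3.
U vs Q: Q wins 4–3.
X vs V: V wins 4–3.
X vs Q: Q wins 5–2.
V vs Q: V wins 4–3.
No candidate beats all others: U beats V beats Q beats U, a majority cycle.

There is no Condorcet winner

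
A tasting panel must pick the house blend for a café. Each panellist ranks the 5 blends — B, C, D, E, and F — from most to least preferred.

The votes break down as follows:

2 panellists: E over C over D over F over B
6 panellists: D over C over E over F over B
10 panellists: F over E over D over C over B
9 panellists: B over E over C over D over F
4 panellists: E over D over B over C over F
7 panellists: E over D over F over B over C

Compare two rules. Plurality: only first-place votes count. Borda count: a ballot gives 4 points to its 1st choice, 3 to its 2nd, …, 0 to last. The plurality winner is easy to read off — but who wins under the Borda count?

Plurality first-place counts: B 9, C 0, D 6, E 13, F 10 → E.
Borda totals: B 51, C 56, D 90, E 121, F 62 → E.

E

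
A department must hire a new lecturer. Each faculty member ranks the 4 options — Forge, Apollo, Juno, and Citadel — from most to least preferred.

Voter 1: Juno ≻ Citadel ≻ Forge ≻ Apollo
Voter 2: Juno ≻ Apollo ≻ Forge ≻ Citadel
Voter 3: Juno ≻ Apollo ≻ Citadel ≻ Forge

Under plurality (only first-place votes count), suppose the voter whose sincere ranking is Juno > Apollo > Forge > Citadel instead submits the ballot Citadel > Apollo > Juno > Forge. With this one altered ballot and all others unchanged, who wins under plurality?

First-place totals with the altered ballot: Forge 0, Apollo 0, Juno 2, Citadel 1.
The winner is unchanged: still Juno.

Juno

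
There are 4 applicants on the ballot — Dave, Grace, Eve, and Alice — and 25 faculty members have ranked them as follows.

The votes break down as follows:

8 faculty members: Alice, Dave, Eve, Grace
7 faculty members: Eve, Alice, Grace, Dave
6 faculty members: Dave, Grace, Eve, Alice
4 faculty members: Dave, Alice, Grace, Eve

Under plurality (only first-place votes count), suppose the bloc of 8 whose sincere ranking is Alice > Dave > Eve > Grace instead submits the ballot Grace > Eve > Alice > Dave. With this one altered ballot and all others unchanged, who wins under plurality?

Dave

First-place totals with the altered ballot: Dave 10, Grace 8, Eve 7, Alice 0.
The winner is unchanged: still Dave.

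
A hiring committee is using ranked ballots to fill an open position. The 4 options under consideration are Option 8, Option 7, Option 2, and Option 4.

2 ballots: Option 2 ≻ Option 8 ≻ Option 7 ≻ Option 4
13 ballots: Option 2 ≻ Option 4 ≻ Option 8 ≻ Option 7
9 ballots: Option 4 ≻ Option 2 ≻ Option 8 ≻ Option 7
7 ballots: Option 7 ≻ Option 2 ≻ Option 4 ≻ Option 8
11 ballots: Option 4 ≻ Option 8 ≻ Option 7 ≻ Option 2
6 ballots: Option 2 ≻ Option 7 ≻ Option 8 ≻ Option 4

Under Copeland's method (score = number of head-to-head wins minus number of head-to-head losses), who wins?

Pairwise results:
  Option 8 vs Option 7: Option 8 wins 35–13.
  Option 8 vs Option 2: Option 2 wins 37–11.
  Option 8 vs Option 4: Option 4 wins 40–8.
  Option 7 vs Option 2: Option 2 wins 30–18.
  Option 7 vs Option 4: Option 4 wins 33–15.
  Option 2 vs Option 4: Option 2 wins 28–20.
Copeland scores (wins − losses):
  Option 8: 1 − 2 = -1
  Option 7: 0 − 3 = -3
  Option 2: 3 − 0 = 3
  Option 4: 2 − 1 = 1
Option 2 has the best Copeland score.

Option 2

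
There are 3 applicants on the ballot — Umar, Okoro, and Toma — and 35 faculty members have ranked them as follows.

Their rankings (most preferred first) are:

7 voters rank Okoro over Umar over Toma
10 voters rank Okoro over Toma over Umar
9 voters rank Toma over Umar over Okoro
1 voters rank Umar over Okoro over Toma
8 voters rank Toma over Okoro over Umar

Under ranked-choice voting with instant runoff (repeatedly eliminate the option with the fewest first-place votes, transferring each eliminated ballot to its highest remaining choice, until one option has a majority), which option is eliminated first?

Round 1: Okoro 17, Toma 17, Umar 1. Umar has the fewest and is eliminated.
Round 2: Okoro 18, Toma 17. Okoro has a majority.

Umar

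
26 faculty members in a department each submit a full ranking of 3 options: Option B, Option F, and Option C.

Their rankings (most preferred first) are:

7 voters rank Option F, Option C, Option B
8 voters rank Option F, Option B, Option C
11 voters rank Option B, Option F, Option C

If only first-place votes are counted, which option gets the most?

First-place vote totals:
  Option B: 11
  Option F: 15
  Option C: 0
Option F has the most first-place votes.

Option F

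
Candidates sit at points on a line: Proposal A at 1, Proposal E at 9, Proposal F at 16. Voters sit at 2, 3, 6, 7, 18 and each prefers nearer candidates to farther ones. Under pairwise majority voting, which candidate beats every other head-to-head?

With single-peaked preferences on a line, the Condorcet winner is the candidate closest to the median voter.
The median voter (position 6) is closest to Proposal E at 9.
Check: Proposal E vs Proposal A — voters closer to Proposal E: 3 of 5.

Proposal E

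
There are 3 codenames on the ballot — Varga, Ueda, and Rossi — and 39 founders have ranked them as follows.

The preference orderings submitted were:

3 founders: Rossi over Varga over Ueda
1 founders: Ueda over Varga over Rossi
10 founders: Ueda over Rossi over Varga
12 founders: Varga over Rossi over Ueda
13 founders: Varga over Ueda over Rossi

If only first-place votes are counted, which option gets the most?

Varga

First-place vote totals:
  Varga: 25
  Ueda: 11
  Rossi: 3
Varga has the most first-place votes.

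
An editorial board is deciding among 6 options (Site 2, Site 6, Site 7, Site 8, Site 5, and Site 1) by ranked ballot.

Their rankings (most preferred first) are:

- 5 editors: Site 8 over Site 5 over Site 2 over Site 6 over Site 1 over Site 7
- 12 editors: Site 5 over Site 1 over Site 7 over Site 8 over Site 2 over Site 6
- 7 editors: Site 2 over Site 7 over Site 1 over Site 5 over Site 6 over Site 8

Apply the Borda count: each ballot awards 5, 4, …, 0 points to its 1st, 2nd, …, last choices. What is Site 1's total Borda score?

74

Borda scores:
  Site 2: 5·3 + 12·1 + 7·5 = 62
  Site 6: 5·2 + 12·0 + 7·1 = 17
  Site 7: 5·0 + 12·3 + 7·4 = 64
  Site 8: 5·5 + 12·2 + 7·0 = 49
  Site 5: 5·4 + 12·5 + 7·2 = 94
  Site 1: 5·1 + 12·4 + 7·3 = 74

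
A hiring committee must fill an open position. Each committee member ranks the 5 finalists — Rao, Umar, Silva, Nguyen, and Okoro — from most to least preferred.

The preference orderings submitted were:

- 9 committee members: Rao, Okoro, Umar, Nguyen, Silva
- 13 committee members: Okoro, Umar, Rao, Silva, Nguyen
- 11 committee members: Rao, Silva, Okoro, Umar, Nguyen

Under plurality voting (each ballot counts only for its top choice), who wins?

Rao

First-place vote totals:
  Rao: 20
  Umar: 0
  Silva: 0
  Nguyen: 0
  Okoro: 13
Rao has the most first-place votes.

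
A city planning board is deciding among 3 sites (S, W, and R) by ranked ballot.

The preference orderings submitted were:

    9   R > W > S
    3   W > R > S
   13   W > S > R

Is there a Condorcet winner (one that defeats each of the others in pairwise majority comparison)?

Yes

Head-to-head results (25 voters total):
S vs W: W wins 25–0.
S vs R: S wins 13–12.
W vs R: W wins 16–9.
W beats each rival — S (25–0), R (16–9) — so W is the Condorcet winner.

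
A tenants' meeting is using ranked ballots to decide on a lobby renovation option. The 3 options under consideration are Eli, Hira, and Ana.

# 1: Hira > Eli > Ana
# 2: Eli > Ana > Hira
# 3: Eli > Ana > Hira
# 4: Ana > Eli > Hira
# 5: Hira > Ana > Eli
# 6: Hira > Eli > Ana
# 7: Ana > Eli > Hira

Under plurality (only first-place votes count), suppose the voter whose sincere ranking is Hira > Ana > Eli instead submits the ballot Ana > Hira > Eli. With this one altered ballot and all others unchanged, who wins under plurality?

Ana

First-place totals with the altered ballot: Eli 2, Hira 2, Ana 3.
The switch changes the winner from Hira to Ana.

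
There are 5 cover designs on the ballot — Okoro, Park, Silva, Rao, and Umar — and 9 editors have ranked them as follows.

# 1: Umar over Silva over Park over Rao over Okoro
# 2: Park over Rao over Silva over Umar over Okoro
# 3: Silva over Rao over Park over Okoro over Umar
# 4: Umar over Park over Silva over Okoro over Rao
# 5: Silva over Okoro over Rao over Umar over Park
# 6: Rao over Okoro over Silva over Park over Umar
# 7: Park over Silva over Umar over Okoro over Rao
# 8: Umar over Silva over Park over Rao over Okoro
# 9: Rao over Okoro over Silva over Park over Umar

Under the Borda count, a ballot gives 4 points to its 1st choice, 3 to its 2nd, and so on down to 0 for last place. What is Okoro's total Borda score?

Borda scores:
  Okoro: 0 + 0 + 1 + 1 + 3 + 3 + 1 + 0 + 3 = 12
  Park: 2 + 4 + 2 + 3 + 0 + 1 + 4 + 2 + 1 = 19
  Silva: 3 + 2 + 4 + 2 + 4 + 2 + 3 + 3 + 2 = 25
  Rao: 1 + 3 + 3 + 0 + 2 + 4 + 0 + 1 + 4 = 18
  Umar: 4 + 1 + 0 + 4 + 1 + 0 + 2 + 4 + 0 = 16

12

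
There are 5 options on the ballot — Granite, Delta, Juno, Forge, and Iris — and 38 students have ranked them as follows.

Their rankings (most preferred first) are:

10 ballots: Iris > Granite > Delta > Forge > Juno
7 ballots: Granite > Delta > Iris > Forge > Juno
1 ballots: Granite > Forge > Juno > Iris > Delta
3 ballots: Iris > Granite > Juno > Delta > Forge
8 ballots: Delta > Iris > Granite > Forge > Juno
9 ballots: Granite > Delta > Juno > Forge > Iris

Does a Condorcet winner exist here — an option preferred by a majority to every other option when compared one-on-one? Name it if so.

No Condorcet winner

Head-to-head results (38 voters total):
Granite vs Delta: Granite wins 30–8.
Granite vs Juno: Granite wins 38–0.
Granite vs Forge: Granite wins 38–0.
Granite vs Iris: Iris wins 21–17.
Delta vs Juno: Delta wins 34–4.
Delta vs Forge: Delta wins 37–1.
Delta vs Iris: Delta wins 24–14.
Juno vs Forge: Forge wins 26–12.
Juno vs Iris: Iris wins 28–10.
Forge vs Iris: Iris wins 28–10.
No candidate beats all others: Granite beats Delta beats Iris beats Granite, a majority cycle.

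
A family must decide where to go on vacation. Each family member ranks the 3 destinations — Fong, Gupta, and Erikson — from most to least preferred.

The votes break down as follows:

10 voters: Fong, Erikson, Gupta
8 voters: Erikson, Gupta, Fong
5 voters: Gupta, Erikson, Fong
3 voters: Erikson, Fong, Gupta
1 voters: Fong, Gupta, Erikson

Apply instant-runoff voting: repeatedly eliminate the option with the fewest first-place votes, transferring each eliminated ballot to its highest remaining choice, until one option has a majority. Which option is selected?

Round 1: Fong 11, Erikson 11, Gupta 5. Gupta has the fewest and is eliminated.
Round 2: Erikson 16, Fong 11. Erikson has a majority.

Erikson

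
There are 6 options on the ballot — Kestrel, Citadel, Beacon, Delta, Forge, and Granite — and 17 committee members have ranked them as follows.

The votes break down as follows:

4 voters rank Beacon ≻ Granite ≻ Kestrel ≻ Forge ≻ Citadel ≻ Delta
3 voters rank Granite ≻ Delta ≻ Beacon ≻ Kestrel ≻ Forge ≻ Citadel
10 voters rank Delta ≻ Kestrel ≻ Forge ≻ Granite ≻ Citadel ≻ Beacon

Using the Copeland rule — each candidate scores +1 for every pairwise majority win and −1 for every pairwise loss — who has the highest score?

Delta

Pairwise results:
  Kestrel vs Citadel: Kestrel wins 17–0.
  Kestrel vs Beacon: Kestrel wins 10–7.
  Kestrel vs Delta: Delta wins 13–4.
  Kestrel vs Forge: Kestrel wins 17–0.
  Kestrel vs Granite: Kestrel wins 10–7.
  Citadel vs Beacon: Citadel wins 10–7.
  Citadel vs Delta: Delta wins 13–4.
  Citadel vs Forge: Forge wins 17–0.
  Citadel vs Granite: Granite wins 17–0.
  Beacon vs Delta: Delta wins 13–4.
  Beacon vs Forge: Forge wins 10–7.
  Beacon vs Granite: Granite wins 13–4.
  Delta vs Forge: Delta wins 13–4.
  Delta vs Granite: Delta wins 10–7.
  Forge vs Granite: Forge wins 10–7.
Copeland scores (wins − losses):
  Kestrel: 4 − 1 = 3
  Citadel: 1 − 4 = -3
  Beacon: 0 − 5 = -5
  Delta: 5 − 0 = 5
  Forge: 3 − 2 = 1
  Granite: 2 − 3 = -1
Delta has the best Copeland score.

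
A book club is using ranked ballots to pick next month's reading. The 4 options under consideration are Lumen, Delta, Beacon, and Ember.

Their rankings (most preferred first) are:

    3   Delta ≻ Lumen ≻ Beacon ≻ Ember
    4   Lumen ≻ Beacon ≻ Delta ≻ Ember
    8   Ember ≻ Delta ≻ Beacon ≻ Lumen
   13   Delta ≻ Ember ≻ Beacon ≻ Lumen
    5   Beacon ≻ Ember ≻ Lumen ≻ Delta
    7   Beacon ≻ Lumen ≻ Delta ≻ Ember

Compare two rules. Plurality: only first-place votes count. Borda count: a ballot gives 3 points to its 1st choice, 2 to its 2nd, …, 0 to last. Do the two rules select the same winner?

Yes

Plurality first-place counts: Lumen 4, Delta 16, Beacon 12, Ember 8 → Delta.
Borda totals: Lumen 37, Delta 75, Beacon 68, Ember 60 → Delta.
The two rules agree on Delta.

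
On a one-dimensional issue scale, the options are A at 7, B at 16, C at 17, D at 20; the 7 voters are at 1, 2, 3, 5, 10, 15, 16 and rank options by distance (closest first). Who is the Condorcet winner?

With single-peaked preferences on a line, the Condorcet winner is the candidate closest to the median voter.
The median voter (position 5) is closest to A at 7.
Check: A vs D — voters closer to A: 5 of 7.

A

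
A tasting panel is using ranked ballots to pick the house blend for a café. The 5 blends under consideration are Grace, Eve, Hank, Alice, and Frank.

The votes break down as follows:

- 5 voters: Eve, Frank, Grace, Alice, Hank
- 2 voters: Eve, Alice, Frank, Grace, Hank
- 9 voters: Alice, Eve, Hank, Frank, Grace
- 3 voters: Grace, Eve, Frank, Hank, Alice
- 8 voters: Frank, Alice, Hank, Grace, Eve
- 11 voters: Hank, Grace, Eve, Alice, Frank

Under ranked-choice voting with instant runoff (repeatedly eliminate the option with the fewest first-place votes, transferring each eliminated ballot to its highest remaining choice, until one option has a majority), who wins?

Round 1: Hank 11, Alice 9, Frank 8, Eve 7, Grace 3. Grace has the fewest and is eliminated.
Round 2: Hank 11, Eve 10, Alice 9, Frank 8. Frank has the fewest and is eliminated.
Round 3: Alice 17, Hank 11, Eve 10. Eve has the fewest and is eliminated.
Round 4: Alice 24, Hank 14. Alice has a majority.

Alice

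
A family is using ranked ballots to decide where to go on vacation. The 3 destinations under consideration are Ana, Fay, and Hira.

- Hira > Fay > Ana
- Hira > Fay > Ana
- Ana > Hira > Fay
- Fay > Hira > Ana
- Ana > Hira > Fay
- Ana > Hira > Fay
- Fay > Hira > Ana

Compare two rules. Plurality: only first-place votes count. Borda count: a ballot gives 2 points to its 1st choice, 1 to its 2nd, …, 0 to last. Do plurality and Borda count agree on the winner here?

Plurality first-place counts: Ana 3, Fay 2, Hira 2 → Ana.
Borda totals: Ana 6, Fay 6, Hira 9 → Hira.
The two rules disagree: plurality picks Ana, Borda picks Hira.

No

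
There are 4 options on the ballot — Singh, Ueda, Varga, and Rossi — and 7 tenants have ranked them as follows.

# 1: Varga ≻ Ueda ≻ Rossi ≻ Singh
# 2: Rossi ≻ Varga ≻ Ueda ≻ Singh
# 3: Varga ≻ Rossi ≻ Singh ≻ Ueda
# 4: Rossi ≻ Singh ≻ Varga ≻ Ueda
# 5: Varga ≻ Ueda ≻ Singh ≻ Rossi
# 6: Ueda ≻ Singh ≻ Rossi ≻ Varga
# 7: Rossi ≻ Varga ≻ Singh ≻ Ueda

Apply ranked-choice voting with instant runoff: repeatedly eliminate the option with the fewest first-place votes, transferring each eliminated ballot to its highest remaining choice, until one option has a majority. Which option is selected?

Round 1: Varga 3, Rossi 3, Ueda 1, Singh 0. Singh has the fewest and is eliminated.
Round 2: Varga 3, Rossi 3, Ueda 1. Ueda has the fewest and is eliminated.
Round 3: Rossi 4, Varga 3. Rossi has a majority.

Rossi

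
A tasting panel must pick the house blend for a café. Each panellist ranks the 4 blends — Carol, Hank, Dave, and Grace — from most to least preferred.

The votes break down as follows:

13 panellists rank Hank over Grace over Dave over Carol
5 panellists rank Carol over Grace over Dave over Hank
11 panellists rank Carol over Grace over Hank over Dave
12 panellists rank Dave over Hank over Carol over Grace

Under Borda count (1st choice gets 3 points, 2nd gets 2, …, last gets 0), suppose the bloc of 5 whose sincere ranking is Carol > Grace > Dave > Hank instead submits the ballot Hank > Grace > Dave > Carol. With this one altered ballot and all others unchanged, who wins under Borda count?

Borda totals with the altered ballot: Carol 45, Hank 89, Dave 54, Grace 58.
The winner is unchanged: still Hank.

Hank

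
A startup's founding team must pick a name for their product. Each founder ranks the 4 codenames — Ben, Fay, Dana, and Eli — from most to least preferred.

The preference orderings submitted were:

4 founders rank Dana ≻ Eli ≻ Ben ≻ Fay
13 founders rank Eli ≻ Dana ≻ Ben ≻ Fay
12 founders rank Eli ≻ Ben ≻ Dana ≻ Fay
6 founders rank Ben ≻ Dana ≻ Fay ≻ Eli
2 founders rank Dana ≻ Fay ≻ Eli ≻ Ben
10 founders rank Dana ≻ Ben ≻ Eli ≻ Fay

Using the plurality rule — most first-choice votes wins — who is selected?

First-place vote totals:
  Ben: 6
  Fay: 0
  Dana: 16
  Eli: 25
Eli has the most first-place votes.

Eli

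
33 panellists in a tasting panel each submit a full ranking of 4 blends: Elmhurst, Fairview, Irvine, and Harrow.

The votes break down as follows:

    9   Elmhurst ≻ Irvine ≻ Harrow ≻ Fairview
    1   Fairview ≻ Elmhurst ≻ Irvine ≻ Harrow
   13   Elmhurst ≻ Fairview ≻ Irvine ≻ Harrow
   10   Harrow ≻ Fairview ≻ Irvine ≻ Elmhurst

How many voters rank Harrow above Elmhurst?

10

Ballots ranking Harrow above Elmhurst: 10.
Ballots ranking Elmhurst above Harrow: 9+1+13 = 23.
So 10 of 33 voters prefer Harrow to Elmhurst.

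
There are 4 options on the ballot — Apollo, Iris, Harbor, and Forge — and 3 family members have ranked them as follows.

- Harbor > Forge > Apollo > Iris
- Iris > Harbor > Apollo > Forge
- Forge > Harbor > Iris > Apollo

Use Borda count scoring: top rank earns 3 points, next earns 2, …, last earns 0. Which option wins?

Borda scores:
  Apollo: 1 + 1 + 0 = 2
  Iris: 0 + 3 + 1 = 4
  Harbor: 3 + 2 + 2 = 7
  Forge: 2 + 0 + 3 = 5
Harbor has the highest total.

Harbor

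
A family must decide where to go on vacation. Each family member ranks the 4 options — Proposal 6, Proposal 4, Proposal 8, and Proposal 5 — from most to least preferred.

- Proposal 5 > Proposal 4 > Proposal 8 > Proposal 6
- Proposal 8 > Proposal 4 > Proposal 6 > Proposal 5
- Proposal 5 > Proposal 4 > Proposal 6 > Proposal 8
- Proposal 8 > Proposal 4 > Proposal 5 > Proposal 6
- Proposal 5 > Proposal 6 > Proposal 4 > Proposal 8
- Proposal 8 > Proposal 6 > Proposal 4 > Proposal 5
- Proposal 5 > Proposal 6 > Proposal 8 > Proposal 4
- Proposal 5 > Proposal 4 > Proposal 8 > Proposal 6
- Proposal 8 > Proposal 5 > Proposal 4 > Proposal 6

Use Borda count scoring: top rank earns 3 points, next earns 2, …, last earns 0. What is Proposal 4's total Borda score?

Borda scores:
  Proposal 6: 0 + 1 + 1 + 0 + 2 + 2 + 2 + 0 + 0 = 8
  Proposal 4: 2 + 2 + 2 + 2 + 1 + 1 + 0 + 2 + 1 = 13
  Proposal 8: 1 + 3 + 0 + 3 + 0 + 3 + 1 + 1 + 3 = 15
  Proposal 5: 3 + 0 + 3 + 1 + 3 + 0 + 3 + 3 + 2 = 18

13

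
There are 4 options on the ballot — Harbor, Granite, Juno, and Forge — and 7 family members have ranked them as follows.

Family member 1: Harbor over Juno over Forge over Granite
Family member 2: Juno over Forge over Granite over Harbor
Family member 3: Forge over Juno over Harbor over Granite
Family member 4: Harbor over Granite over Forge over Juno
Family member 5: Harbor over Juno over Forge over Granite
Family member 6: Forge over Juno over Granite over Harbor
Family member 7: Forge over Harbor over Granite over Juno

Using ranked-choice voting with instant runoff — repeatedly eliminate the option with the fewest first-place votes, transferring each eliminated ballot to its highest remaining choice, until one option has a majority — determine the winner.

Round 1: Harbor 3, Forge 3, Juno 1, Granite 0. Granite has the fewest and is eliminated.
Round 2: Harbor 3, Forge 3, Juno 1. Juno has the fewest and is eliminated.
Round 3: Forge 4, Harbor 3. Forge has a majority.

Forge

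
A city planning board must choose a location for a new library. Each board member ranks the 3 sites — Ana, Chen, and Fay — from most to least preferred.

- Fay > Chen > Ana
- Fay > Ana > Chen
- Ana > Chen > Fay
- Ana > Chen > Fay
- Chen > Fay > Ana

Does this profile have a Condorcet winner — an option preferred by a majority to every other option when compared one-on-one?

No

Head-to-head results (5 voters total):
Ana vs Chen: Ana wins 3–2.
Ana vs Fay: Fay wins 3–2.
Chen vs Fay: Chen wins 3–2.
No candidate beats all others: Ana beats Chen beats Fay beats Ana, a majority cycle.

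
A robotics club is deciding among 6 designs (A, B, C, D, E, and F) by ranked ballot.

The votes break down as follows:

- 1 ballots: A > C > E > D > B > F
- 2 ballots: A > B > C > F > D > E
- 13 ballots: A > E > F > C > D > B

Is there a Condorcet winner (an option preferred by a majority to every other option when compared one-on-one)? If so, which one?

Head-to-head results (16 voters total):
A vs B: A wins 16–0.
A vs C: A wins 16–0.
A vs D: A wins 16–0.
A vs E: A wins 16–0.
A vs F: A wins 16–0.
B vs C: C wins 14–2.
B vs D: D wins 14–2.
B vs E: E wins 14–2.
B vs F: F wins 13–3.
C vs D: C wins 16–0.
C vs E: E wins 13–3.
C vs F: F wins 13–3.
D vs E: E wins 14–2.
D vs F: F wins 15–1.
E vs F: E wins 14–2.
A beats each rival — B (16–0), C (16–0), D (16–0), E (16–0), F (16–0) — so A is the Condorcet winner.

A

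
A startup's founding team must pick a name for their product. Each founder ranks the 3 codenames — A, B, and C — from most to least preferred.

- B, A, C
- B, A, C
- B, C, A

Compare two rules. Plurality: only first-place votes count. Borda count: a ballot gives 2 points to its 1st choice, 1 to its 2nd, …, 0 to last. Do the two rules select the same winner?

Plurality first-place counts: A 0, B 3, C 0 → B.
Borda totals: A 2, B 6, C 1 → B.
The two rules agree on B.

Yes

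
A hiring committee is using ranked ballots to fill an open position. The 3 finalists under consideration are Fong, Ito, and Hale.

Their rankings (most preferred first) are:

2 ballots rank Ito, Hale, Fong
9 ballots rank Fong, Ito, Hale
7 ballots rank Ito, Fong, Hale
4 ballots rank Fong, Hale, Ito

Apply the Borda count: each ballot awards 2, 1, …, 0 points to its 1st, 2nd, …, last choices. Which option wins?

Fong

Borda scores:
  Fong: 2·0 + 9·2 + 7·1 + 4·2 = 33
  Ito: 2·2 + 9·1 + 7·2 + 4·0 = 27
  Hale: 2·1 + 9·0 + 7·0 + 4·1 = 6
Fong has the highest total.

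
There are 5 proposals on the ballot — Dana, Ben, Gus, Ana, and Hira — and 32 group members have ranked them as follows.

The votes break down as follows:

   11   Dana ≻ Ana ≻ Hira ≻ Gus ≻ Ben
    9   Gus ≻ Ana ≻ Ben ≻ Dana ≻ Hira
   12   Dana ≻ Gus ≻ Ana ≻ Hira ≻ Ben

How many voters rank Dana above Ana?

23

Ballots ranking Dana above Ana: 11+12 = 23.
Ballots ranking Ana above Dana: 9.
So 23 of 32 voters prefer Dana to Ana.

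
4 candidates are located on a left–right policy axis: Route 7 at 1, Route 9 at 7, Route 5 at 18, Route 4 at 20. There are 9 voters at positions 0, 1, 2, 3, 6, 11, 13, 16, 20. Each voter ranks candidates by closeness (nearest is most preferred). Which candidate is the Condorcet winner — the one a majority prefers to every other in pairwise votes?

Route 9

With single-peaked preferences on a line, the Condorcet winner is the candidate closest to the median voter.
The median voter (position 6) is closest to Route 9 at 7.
Check: Route 9 vs Route 7 — voters closer to Route 9: 5 of 9.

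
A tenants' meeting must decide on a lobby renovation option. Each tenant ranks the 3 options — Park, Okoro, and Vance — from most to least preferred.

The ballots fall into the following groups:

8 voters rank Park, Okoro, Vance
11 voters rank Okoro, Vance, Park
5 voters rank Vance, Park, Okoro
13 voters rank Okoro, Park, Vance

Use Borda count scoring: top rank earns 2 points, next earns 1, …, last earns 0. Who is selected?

Okoro

Borda scores:
  Park: 8·2 + 11·0 + 5·1 + 13·1 = 34
  Okoro: 8·1 + 11·2 + 5·0 + 13·2 = 56
  Vance: 8·0 + 11·1 + 5·2 + 13·0 = 21
Okoro has the highest total.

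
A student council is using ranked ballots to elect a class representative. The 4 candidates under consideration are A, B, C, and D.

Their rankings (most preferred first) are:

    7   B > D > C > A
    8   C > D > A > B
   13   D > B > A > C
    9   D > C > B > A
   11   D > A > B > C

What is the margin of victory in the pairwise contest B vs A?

Ballots ranking B above A: 7+13+9 = 29.
Ballots ranking A above B: 8+11 = 19.
B wins 29–19, a margin of 10.

10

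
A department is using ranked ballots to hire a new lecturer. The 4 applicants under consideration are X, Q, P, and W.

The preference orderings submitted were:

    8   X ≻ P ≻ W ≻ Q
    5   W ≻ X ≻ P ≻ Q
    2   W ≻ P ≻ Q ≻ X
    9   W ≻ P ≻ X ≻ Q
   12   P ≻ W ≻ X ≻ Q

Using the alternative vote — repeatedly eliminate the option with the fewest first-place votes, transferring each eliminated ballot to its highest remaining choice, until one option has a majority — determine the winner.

P

Round 1: W 16, P 12, X 8, Q 0. Q has the fewest and is eliminated.
Round 2: W 16, P 12, X 8. X has the fewest and is eliminated.
Round 3: P 20, W 16. P has a majority.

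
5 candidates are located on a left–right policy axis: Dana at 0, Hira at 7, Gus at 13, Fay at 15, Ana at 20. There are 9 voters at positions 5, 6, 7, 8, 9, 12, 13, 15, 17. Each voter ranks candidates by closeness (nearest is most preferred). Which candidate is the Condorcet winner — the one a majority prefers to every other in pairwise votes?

Hira

With single-peaked preferences on a line, the Condorcet winner is the candidate closest to the median voter.
The median voter (position 9) is closest to Hira at 7.
Check: Hira vs Gus — voters closer to Hira: 5 of 9.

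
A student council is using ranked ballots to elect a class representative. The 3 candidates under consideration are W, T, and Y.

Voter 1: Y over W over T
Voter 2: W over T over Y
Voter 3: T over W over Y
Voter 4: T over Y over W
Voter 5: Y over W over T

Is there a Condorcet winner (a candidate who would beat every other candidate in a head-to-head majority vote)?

No

Head-to-head results (5 voters total):
W vs T: W wins 3–2.
W vs Y: Y wins 3–2.
T vs Y: T wins 3–2.
No candidate beats all others: W beats T beats Y beats W, a majority cycle.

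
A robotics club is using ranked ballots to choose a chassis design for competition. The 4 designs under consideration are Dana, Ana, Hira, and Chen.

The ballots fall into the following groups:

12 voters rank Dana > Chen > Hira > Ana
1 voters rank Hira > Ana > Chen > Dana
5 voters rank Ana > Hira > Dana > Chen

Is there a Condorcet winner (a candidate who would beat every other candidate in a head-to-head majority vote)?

Head-to-head results (18 voters total):
Dana vs Ana: Dana wins 12–6.
Dana vs Hira: Dana wins 12–6.
Dana vs Chen: Dana wins 17–1.
Ana vs Hira: Hira wins 13–5.
Ana vs Chen: Chen wins 12–6.
Hira vs Chen: Chen wins 12–6.
Dana beats each rival — Ana (12–6), Hira (12–6), Chen (17–1) — so Dana is the Condorcet winner.

Yes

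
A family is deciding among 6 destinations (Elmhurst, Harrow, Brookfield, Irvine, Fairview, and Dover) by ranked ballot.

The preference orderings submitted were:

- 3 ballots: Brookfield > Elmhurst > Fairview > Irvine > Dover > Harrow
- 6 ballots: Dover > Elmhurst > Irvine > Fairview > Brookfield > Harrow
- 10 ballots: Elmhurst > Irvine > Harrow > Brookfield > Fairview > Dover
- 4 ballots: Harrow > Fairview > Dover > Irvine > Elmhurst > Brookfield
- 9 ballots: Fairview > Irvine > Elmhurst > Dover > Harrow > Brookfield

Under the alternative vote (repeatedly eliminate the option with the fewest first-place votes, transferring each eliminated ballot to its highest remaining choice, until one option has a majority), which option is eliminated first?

Irvine

Round 1: Elmhurst 10, Fairview 9, Dover 6, Harrow 4, Brookfield 3, Irvine 0. Irvine has the fewest and is eliminated.
Round 2: Elmhurst 10, Fairview 9, Dover 6, Harrow 4, Brookfield 3. Brookfield has the fewest and is eliminated.
Round 3: Elmhurst 13, Fairview 9, Dover 6, Harrow 4. Harrow has the fewest and is eliminated.
Round 4: Elmhurst 13, Fairview 13, Dover 6. Dover has the fewest and is eliminated.
Round 5: Elmhurst 19, Fairview 13. Elmhurst has a majority.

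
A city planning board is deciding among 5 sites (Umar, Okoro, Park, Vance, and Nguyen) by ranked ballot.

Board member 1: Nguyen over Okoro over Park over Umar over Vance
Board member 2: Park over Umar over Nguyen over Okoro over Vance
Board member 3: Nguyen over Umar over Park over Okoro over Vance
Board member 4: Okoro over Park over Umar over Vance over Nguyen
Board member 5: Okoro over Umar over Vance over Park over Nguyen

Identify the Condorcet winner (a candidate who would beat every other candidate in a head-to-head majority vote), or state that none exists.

None — there is no Condorcet winner

Head-to-head results (5 voters total):
Umar vs Okoro: Okoro wins 3–2.
Umar vs Park: Park wins 3–2.
Umar vs Vance: Umar wins 5–0.
Umar vs Nguyen: Umar wins 3–2.
Okoro vs Park: Okoro wins 3–2.
Okoro vs Vance: Okoro wins 5–0.
Okoro vs Nguyen: Nguyen wins 3–2.
Park vs Vance: Park wins 4–1.
Park vs Nguyen: Park wins 3–2.
Vance vs Nguyen: Nguyen wins 3–2.
No candidate beats all others: Umar beats Nguyen beats Okoro beats Umar, a majority cycle.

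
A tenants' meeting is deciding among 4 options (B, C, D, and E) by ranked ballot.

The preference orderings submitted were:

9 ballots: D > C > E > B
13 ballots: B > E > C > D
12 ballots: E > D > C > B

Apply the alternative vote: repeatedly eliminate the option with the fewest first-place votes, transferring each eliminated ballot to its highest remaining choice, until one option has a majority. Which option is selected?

Round 1: B 13, E 12, D 9, C 0. C has the fewest and is eliminated.
Round 2: B 13, E 12, D 9. D has the fewest and is eliminated.
Round 3: E 21, B 13. E has a majority.

E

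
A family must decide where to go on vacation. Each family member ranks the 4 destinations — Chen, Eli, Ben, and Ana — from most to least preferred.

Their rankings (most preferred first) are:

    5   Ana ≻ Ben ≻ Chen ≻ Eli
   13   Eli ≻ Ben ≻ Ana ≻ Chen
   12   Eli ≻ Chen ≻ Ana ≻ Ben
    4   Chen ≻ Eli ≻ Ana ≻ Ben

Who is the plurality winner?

Eli

First-place vote totals:
  Chen: 4
  Eli: 25
  Ben: 0
  Ana: 5
Eli has the most first-place votes.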